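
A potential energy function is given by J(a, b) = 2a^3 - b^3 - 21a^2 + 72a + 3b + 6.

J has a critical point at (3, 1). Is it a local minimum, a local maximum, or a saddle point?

local maximum

The mixed partial ∂²J/∂a∂b is 0, so the Hessian at any point is diag(J_aa, J_bb) = diag(6(2a - 7), -6b).
At (3, 1): H = diag(-6, -6).
Both eigenvalues are negative, so H is negative definite: a local maximum.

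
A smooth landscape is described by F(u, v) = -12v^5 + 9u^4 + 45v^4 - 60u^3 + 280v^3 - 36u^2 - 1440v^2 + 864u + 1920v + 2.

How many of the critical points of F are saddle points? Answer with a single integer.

F separates as a function of u plus a function of v, so ∇F=0 decouples.
∂F/∂u = 36(u - 4)(u - 3)(u + 2) = 0 at u ∈ {-2, 3, 4}; ∂F/∂v = -60(v - 4)(v - 2)(v - 1)(v + 4) = 0 at v ∈ {-4, 1, 2, 4}.
The Hessian is diagonal: diag(F_uu, F_vv). Second derivatives: F_uu(-2)=1080, F_uu(3)=-180, F_uu(4)=216; F_vv(-4)=14400, F_vv(1)=-900, F_vv(2)=720, F_vv(4)=-2880.
Saddle points occur where the two diagonal entries have opposite signs: (-2, 1), (-2, 4), (3, -4), (3, 2), (4, 1), (4, 4). Count: 6.

6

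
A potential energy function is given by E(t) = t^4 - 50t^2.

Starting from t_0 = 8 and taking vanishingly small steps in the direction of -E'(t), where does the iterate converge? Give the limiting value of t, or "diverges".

5

E'(t) = 4t(t - 5)(t + 5), so E'(8) = 1248.
Gradient descent moves in the -E' direction, i.e. t is decreasing.
The nearest critical point in that direction is t = 5, where E'' = 200 > 0 (a local minimum). The iterate converges there.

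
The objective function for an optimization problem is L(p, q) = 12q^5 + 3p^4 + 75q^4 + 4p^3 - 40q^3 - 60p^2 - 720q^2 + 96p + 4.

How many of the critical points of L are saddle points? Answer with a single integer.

6

L separates as a function of p plus a function of q, so ∇L=0 decouples.
∂L/∂p = 12(p - 2)(p - 1)(p + 4) = 0 at p ∈ {-4, 1, 2}; ∂L/∂q = 60q(q - 2)(q + 3)(q + 4) = 0 at q ∈ {-4, -3, 0, 2}.
The Hessian is diagonal: diag(L_pp, L_qq). Second derivatives: L_pp(-4)=360, L_pp(1)=-60, L_pp(2)=72; L_qq(-4)=-1440, L_qq(-3)=900, L_qq(0)=-1440, L_qq(2)=3600.
Saddle points occur where the two diagonal entries have opposite signs: (-4, -4), (-4, 0), (1, -3), (1, 2), (2, -4), (2, 0). Count: 6.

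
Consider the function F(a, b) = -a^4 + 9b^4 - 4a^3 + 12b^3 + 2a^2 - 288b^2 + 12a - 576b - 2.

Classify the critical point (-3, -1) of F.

The mixed partial ∂²F/∂a∂b is 0, so the Hessian at any point is diag(F_aa, F_bb) = diag(4(-3a^2 - 6a + 1), 36(3b^2 + 2b - 16)).
At (-3, -1): H = diag(-32, -540).
Both eigenvalues are negative, so H is negative definite: a local maximum.

local maximum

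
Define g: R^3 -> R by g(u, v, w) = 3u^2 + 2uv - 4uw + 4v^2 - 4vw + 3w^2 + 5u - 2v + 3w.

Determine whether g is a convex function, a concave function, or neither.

convex

g is quadratic, so its Hessian is the constant matrix H = [[6, 2, -4], [2, 8, -4], [-4, -4, 6]].
Leading principal minors: 6, 44, 104.
All positive ⇒ H ≻ 0 ⇒ convex.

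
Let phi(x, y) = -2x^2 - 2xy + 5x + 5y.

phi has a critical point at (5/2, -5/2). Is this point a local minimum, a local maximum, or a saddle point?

saddle point

The Hessian of phi is constant: H = [[-4, -2], [-2, 0]].
det(H) = (-4)·0 − (-2)² = -4.
Since det(H) < 0, H is indefinite and the critical point is a saddle point.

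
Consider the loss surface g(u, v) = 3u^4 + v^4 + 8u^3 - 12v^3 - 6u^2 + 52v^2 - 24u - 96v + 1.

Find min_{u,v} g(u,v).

-82

g(u,v) separates as P(u) + Q(v) + 1, so its minimum is min P + min Q + 1.
P'(u) = 12(u - 1)(u + 1)(u + 2) vanishes at u ∈ {-2, -1, 1}; Q'(v) = 4(v - 4)(v - 3)(v - 2) vanishes at v ∈ {2, 3, 4}.
Local minima of P (where P''>0): P(-2)=8, P(1)=-19. Local minima of Q: Q(2)=-64, Q(4)=-64.
So the global minimum of g is P(1) + Q(2) + 1 = -19 − 64 + 1 = -82, attained at (1, 2).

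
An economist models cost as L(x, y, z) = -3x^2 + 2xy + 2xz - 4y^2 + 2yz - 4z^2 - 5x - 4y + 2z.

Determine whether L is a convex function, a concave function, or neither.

L is quadratic, so its Hessian is the constant matrix H = [[-6, 2, 2], [2, -8, 2], [2, 2, -8]].
Leading principal minors: -6, 44, -280.
Signs alternate −, +, − ⇒ H ≺ 0 ⇒ concave.

concave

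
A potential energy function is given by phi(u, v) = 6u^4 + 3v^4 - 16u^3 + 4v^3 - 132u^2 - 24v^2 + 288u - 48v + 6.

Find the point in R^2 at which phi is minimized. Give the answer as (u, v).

(-3, 2)

phi(u,v) separates as P(u) + Q(v) + 6, so its minimum is min P + min Q + 6.
P'(u) = 24(u - 4)(u - 1)(u + 3) vanishes at u ∈ {-3, 1, 4}; Q'(v) = 12(v - 2)(v + 1)(v + 2) vanishes at v ∈ {-2, -1, 2}.
Local minima of P (where P''>0): P(-3)=-1134, P(4)=-448. Local minima of Q: Q(-2)=16, Q(2)=-112.
So the global minimum of phi is P(-3) + Q(2) + 6 = -1134 − 112 + 6 = -1240, attained at (-3, 2).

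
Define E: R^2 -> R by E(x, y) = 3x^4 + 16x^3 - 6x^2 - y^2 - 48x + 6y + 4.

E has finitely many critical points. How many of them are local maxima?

1

E separates as a function of x plus a function of y, so ∇E=0 decouples.
∂E/∂x = 12(x - 1)(x + 1)(x + 4) = 0 at x ∈ {-4, -1, 1}; ∂E/∂y = -2(y - 3) = 0 at y ∈ {3}.
The Hessian is diagonal: diag(E_xx, E_yy). Second derivatives: E_xx(-4)=180, E_xx(-1)=-72, E_xx(1)=120; E_yy(3)=-2.
Local maxima occur where both diagonal entries negative: (-1, 3). Count: 1.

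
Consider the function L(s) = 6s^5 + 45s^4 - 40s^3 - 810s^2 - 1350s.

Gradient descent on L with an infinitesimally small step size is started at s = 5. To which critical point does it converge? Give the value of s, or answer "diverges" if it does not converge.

L'(s) = 30(s - 3)(s + 1)(s + 3)(s + 5), so L'(5) = 28800.
Gradient descent moves in the -L' direction, i.e. s is decreasing.
The nearest critical point in that direction is s = 3, where L'' = 5760 > 0 (a local minimum). The iterate converges there.

3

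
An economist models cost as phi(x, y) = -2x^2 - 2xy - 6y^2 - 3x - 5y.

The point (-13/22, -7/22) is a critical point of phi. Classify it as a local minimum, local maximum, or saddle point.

local maximum

The Hessian of phi is constant: H = [[-4, -2], [-2, -12]].
det(H) = (-4)·(-12) − (-2)² = 44.
det(H) > 0 and tr(H) = -16 < 0, so H is negative definite and the point is a local maximum.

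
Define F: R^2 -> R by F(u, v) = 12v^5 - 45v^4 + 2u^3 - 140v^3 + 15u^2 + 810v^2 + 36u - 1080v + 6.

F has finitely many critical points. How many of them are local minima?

2

F separates as a function of u plus a function of v, so ∇F=0 decouples.
∂F/∂u = 6(u + 2)(u + 3) = 0 at u ∈ {-3, -2}; ∂F/∂v = 60(v - 3)(v - 2)(v - 1)(v + 3) = 0 at v ∈ {-3, 1, 2, 3}.
The Hessian is diagonal: diag(F_uu, F_vv). Second derivatives: F_uu(-3)=-6, F_uu(-2)=6; F_vv(-3)=-7200, F_vv(1)=480, F_vv(2)=-300, F_vv(3)=720.
Local minima occur where both diagonal entries positive: (-2, 1), (-2, 3). Count: 2.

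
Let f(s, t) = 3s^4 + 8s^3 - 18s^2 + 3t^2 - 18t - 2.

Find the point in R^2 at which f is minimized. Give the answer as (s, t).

f(s,t) separates as P(s) + Q(t) − 2, so its minimum is min P + min Q − 2.
P'(s) = 12s(s - 1)(s + 3) vanishes at s ∈ {-3, 0, 1}; Q'(t) = 6(t - 3) vanishes at t ∈ {3}.
Local minima of P (where P''>0): P(-3)=-135, P(1)=-7. Local minima of Q: Q(3)=-27.
So the global minimum of f is P(-3) + Q(3) − 2 = -135 − 27 − 2 = -164, attained at (-3, 3).

(-3, 3)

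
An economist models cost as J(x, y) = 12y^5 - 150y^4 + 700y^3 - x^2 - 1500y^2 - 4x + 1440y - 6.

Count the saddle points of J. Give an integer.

J separates as a function of x plus a function of y, so ∇J=0 decouples.
∂J/∂x = -2(x + 2) = 0 at x ∈ {-2}; ∂J/∂y = 60(y - 4)(y - 3)(y - 2)(y - 1) = 0 at y ∈ {1, 2, 3, 4}.
The Hessian is diagonal: diag(J_xx, J_yy). Second derivatives: J_xx(-2)=-2; J_yy(1)=-360, J_yy(2)=120, J_yy(3)=-120, J_yy(4)=360.
Saddle points occur where the two diagonal entries have opposite signs: (-2, 2), (-2, 4). Count: 2.

2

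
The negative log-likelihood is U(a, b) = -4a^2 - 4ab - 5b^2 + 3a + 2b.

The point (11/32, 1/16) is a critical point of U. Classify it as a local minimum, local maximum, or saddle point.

local maximum

The Hessian of U is constant: H = [[-8, -4], [-4, -10]].
det(H) = (-8)·(-10) − (-4)² = 64.
det(H) > 0 and tr(H) = -18 < 0, so H is negative definite and the point is a local maximum.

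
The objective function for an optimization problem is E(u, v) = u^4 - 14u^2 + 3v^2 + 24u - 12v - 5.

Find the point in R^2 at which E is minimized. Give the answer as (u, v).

(-3, 2)

E(u,v) separates as P(u) + Q(v) − 5, so its minimum is min P + min Q − 5.
P'(u) = 4(u - 2)(u - 1)(u + 3) vanishes at u ∈ {-3, 1, 2}; Q'(v) = 6v - 12 vanishes at v ∈ {2}.
Local minima of P (where P''>0): P(-3)=-117, P(2)=8. Local minima of Q: Q(2)=-12.
So the global minimum of E is P(-3) + Q(2) − 5 = -117 − 12 − 5 = -134, attained at (-3, 2).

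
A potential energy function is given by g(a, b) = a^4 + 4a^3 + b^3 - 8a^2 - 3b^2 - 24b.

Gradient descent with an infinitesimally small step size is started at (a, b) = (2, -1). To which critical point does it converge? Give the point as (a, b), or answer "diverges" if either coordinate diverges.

(1, 4)

g is separable, so gradient descent decouples: a follows -∂g/∂a, b follows -∂g/∂b.
∂g/∂a = 4a(a - 1)(a + 4); at a=2 this is 48, so a decreases.
∂g/∂b = 3(b - 4)(b + 2); at b=-1 this is -15, so b increases.
a converges to its nearest critical value 1 (a local min of the a-part); b converges to 4. The iterate converges to (1, 4).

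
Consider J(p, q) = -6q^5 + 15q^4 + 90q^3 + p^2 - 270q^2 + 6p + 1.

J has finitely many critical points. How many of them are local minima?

2

J separates as a function of p plus a function of q, so ∇J=0 decouples.
∂J/∂p = 2(p + 3) = 0 at p ∈ {-3}; ∂J/∂q = -30q(q - 3)(q - 2)(q + 3) = 0 at q ∈ {-3, 0, 2, 3}.
The Hessian is diagonal: diag(J_pp, J_qq). Second derivatives: J_pp(-3)=2; J_qq(-3)=2700, J_qq(0)=-540, J_qq(2)=300, J_qq(3)=-540.
Local minima occur where both diagonal entries positive: (-3, -3), (-3, 2). Count: 2.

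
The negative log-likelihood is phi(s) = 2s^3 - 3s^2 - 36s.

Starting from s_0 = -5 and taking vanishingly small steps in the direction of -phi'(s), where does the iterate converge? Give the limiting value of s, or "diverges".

diverges

phi'(s) = 6(s - 3)(s + 2), so phi'(-5) = 144.
Gradient descent moves in the -phi' direction, i.e. s is decreasing.
There is no critical point below s=-5, and phi' keeps the same sign, so the iterate runs off to −∞.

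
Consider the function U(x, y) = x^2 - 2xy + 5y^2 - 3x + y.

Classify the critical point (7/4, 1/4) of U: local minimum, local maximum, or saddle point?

The Hessian of U is constant: H = [[2, -2], [-2, 10]].
det(H) = 2·10 − (-2)² = 16.
det(H) > 0 and tr(H) = 12 > 0, so H is positive definite and the point is a local minimum.

local minimum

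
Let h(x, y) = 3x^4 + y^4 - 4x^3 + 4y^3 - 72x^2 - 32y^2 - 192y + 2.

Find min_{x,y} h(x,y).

h(x,y) separates as P(x) + Q(y) + 2, so its minimum is min P + min Q + 2.
P'(x) = 12x(x - 4)(x + 3) vanishes at x ∈ {-3, 0, 4}; Q'(y) = 4(y - 4)(y + 3)(y + 4) vanishes at y ∈ {-4, -3, 4}.
Local minima of P (where P''>0): P(-3)=-297, P(4)=-640. Local minima of Q: Q(-4)=256, Q(4)=-768.
So the global minimum of h is P(4) + Q(4) + 2 = -640 − 768 + 2 = -1406, attained at (4, 4).

-1406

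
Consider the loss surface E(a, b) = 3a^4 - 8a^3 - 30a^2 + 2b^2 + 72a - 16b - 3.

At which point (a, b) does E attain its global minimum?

(-2, 4)

E(a,b) separates as P(a) + Q(b) − 3, so its minimum is min P + min Q − 3.
P'(a) = 12(a - 3)(a - 1)(a + 2) vanishes at a ∈ {-2, 1, 3}; Q'(b) = 4b - 16 vanishes at b ∈ {4}.
Local minima of P (where P''>0): P(-2)=-152, P(3)=-27. Local minima of Q: Q(4)=-32.
So the global minimum of E is P(-2) + Q(4) − 3 = -152 − 32 − 3 = -187, attained at (-2, 4).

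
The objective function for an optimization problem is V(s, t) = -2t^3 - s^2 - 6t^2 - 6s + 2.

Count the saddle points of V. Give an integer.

V separates as a function of s plus a function of t, so ∇V=0 decouples.
∂V/∂s = -2(s + 3) = 0 at s ∈ {-3}; ∂V/∂t = -6t(t + 2) = 0 at t ∈ {-2, 0}.
The Hessian is diagonal: diag(V_ss, V_tt). Second derivatives: V_ss(-3)=-2; V_tt(-2)=12, V_tt(0)=-12.
Saddle points occur where the two diagonal entries have opposite signs: (-3, -2). Count: 1.

1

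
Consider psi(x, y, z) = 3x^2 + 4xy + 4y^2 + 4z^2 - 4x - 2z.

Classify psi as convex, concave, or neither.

psi is quadratic, so its Hessian is the constant matrix H = [[6, 4, 0], [4, 8, 0], [0, 0, 8]].
Leading principal minors: 6, 32, 256.
All positive ⇒ H ≻ 0 ⇒ convex.

convex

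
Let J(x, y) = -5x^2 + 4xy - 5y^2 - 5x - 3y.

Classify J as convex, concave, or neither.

J is quadratic, so its Hessian is the constant matrix H = [[-10, 4], [4, -10]].
det(H) = 84, tr(H) = -20.
det(H) > 0 and tr(H) < 0, so H is negative definite everywhere: concave.

concave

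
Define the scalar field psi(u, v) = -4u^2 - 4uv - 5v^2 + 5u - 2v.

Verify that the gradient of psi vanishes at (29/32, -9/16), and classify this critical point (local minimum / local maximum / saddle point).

∇psi = (-8u - 4v + 5, -4u - 10v - 2); substituting (29/32, -9/16) gives ∇psi = (0, 0), so (29/32, -9/16) is indeed a critical point.
The Hessian of psi is constant: H = [[-8, -4], [-4, -10]].
det(H) = (-8)·(-10) − (-4)² = 64.
det(H) > 0 and tr(H) = -18 < 0, so H is negative definite and the point is a local maximum.

local maximum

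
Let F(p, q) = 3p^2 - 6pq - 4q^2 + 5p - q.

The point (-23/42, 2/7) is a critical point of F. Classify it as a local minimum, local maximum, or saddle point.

saddle point

The Hessian of F is constant: H = [[6, -6], [-6, -8]].
det(H) = 6·(-8) − (-6)² = -84.
Since det(H) < 0, H is indefinite and the critical point is a saddle point.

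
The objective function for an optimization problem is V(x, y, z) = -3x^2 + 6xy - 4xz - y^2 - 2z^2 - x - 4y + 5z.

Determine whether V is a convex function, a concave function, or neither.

V is quadratic, so its Hessian is the constant matrix H = [[-6, 6, -4], [6, -2, 0], [-4, 0, -4]].
Leading principal minors: -6, -24, 128.
Neither pattern holds ⇒ H is indefinite ⇒ neither convex nor concave.

neither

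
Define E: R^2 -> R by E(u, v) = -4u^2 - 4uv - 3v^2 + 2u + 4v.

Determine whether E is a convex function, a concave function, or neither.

concave

E is quadratic, so its Hessian is the constant matrix H = [[-8, -4], [-4, -6]].
det(H) = 32, tr(H) = -14.
det(H) > 0 and tr(H) < 0, so H is negative definite everywhere: concave.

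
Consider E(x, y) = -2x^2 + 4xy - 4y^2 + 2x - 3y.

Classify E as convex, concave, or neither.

E is quadratic, so its Hessian is the constant matrix H = [[-4, 4], [4, -8]].
det(H) = 16, tr(H) = -12.
det(H) > 0 and tr(H) < 0, so H is negative definite everywhere: concave.

concave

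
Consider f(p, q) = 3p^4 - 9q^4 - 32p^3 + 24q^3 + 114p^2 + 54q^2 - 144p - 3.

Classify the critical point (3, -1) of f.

local maximum

The mixed partial ∂²f/∂p∂q is 0, so the Hessian at any point is diag(f_pp, f_qq) = diag(12(3p^2 - 16p + 19), 36(-3q^2 + 4q + 3)).
At (3, -1): H = diag(-24, -144).
Both eigenvalues are negative, so H is negative definite: a local maximum.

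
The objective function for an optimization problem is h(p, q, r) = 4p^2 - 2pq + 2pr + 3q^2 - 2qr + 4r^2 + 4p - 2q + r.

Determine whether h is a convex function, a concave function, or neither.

h is quadratic, so its Hessian is the constant matrix H = [[8, -2, 2], [-2, 6, -2], [2, -2, 8]].
Leading principal minors: 8, 44, 312.
All positive ⇒ H ≻ 0 ⇒ convex.

convex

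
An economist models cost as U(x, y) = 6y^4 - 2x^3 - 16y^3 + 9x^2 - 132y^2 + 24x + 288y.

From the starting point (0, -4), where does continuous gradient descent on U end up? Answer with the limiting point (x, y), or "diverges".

(-1, -3)

U is separable, so gradient descent decouples: x follows -∂U/∂x, y follows -∂U/∂y.
∂U/∂x = -6(x - 4)(x + 1); at x=0 this is 24, so x decreases.
∂U/∂y = 24(y - 4)(y - 1)(y + 3); at y=-4 this is -960, so y increases.
x converges to its nearest critical value -1 (a local min of the x-part); y converges to -3. The iterate converges to (-1, -3).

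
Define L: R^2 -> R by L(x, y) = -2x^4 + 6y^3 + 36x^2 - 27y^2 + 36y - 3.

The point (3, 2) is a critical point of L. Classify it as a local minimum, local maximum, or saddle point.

saddle point

The mixed partial ∂²L/∂x∂y is 0, so the Hessian at any point is diag(L_xx, L_yy) = diag(24(-x^2 + 3), 18(2y - 3)).
At (3, 2): H = diag(-144, 18).
The eigenvalues have opposite signs, so H is indefinite: a saddle point.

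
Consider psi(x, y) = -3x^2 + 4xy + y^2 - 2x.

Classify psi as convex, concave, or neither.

psi is quadratic, so its Hessian is the constant matrix H = [[-6, 4], [4, 2]].
det(H) = -28, tr(H) = -4.
det(H) < 0, so H is indefinite: neither convex nor concave.

neither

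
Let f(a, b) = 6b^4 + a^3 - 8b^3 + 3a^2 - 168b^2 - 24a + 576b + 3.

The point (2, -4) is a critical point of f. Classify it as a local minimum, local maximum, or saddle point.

local minimum

The mixed partial ∂²f/∂a∂b is 0, so the Hessian at any point is diag(f_aa, f_bb) = diag(6(a + 1), 24(3b^2 - 2b - 14)).
At (2, -4): H = diag(18, 1008).
Both eigenvalues are positive, so H is positive definite: a local minimum.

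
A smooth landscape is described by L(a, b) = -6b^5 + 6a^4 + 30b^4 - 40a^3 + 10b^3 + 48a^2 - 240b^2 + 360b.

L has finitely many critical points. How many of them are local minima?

4

L separates as a function of a plus a function of b, so ∇L=0 decouples.
∂L/∂a = 24a(a - 4)(a - 1) = 0 at a ∈ {0, 1, 4}; ∂L/∂b = -30(b - 3)(b - 2)(b - 1)(b + 2) = 0 at b ∈ {-2, 1, 2, 3}.
The Hessian is diagonal: diag(L_aa, L_bb). Second derivatives: L_aa(0)=96, L_aa(1)=-72, L_aa(4)=288; L_bb(-2)=1800, L_bb(1)=-180, L_bb(2)=120, L_bb(3)=-300.
Local minima occur where both diagonal entries positive: (0, -2), (0, 2), (4, -2), (4, 2). Count: 4.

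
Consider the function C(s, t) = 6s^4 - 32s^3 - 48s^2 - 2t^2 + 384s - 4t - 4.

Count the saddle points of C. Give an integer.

C separates as a function of s plus a function of t, so ∇C=0 decouples.
∂C/∂s = 24(s - 4)(s - 2)(s + 2) = 0 at s ∈ {-2, 2, 4}; ∂C/∂t = -4(t + 1) = 0 at t ∈ {-1}.
The Hessian is diagonal: diag(C_ss, C_tt). Second derivatives: C_ss(-2)=576, C_ss(2)=-192, C_ss(4)=288; C_tt(-1)=-4.
Saddle points occur where the two diagonal entries have opposite signs: (-2, -1), (4, -1). Count: 2.

2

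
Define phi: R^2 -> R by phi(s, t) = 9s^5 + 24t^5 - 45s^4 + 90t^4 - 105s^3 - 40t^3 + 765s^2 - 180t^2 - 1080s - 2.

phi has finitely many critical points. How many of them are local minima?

4

phi separates as a function of s plus a function of t, so ∇phi=0 decouples.
∂phi/∂s = 45(s - 4)(s - 2)(s - 1)(s + 3) = 0 at s ∈ {-3, 1, 2, 4}; ∂phi/∂t = 120t(t - 1)(t + 1)(t + 3) = 0 at t ∈ {-3, -1, 0, 1}.
The Hessian is diagonal: diag(phi_ss, phi_tt). Second derivatives: phi_ss(-3)=-6300, phi_ss(1)=540, phi_ss(2)=-450, phi_ss(4)=1890; phi_tt(-3)=-2880, phi_tt(-1)=480, phi_tt(0)=-360, phi_tt(1)=960.
Local minima occur where both diagonal entries positive: (1, -1), (1, 1), (4, -1), (4, 1). Count: 4.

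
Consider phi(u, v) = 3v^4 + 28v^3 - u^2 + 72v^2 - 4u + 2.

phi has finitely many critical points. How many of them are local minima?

phi separates as a function of u plus a function of v, so ∇phi=0 decouples.
∂phi/∂u = -2(u + 2) = 0 at u ∈ {-2}; ∂phi/∂v = 12v(v + 3)(v + 4) = 0 at v ∈ {-4, -3, 0}.
The Hessian is diagonal: diag(phi_uu, phi_vv). Second derivatives: phi_uu(-2)=-2; phi_vv(-4)=48, phi_vv(-3)=-36, phi_vv(0)=144.
Local minima occur where both diagonal entries positive: none. Count: 0.

0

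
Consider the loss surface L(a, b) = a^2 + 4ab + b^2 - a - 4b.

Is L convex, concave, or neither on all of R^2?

neither

L is quadratic, so its Hessian is the constant matrix H = [[2, 4], [4, 2]].
det(H) = -12, tr(H) = 4.
det(H) < 0, so H is indefinite: neither convex nor concave.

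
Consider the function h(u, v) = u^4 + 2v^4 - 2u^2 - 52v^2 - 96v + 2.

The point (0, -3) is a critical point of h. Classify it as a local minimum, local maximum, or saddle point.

The mixed partial ∂²h/∂u∂v is 0, so the Hessian at any point is diag(h_uu, h_vv) = diag(4(3u^2 - 1), 8(3v^2 - 13)).
At (0, -3): H = diag(-4, 112).
The eigenvalues have opposite signs, so H is indefinite: a saddle point.

saddle point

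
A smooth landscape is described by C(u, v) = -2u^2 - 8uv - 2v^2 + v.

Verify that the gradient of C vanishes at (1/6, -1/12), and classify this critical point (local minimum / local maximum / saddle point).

saddle point

∇C = (-4u - 8v, -8u - 4v + 1); substituting (1/6, -1/12) gives ∇C = (0, 0), so (1/6, -1/12) is indeed a critical point.
The Hessian of C is constant: H = [[-4, -8], [-8, -4]].
det(H) = (-4)·(-4) − (-8)² = -48.
Since det(H) < 0, H is indefinite and the critical point is a saddle point.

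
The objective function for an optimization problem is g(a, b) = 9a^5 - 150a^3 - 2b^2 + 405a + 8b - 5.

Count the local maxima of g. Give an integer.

2

g separates as a function of a plus a function of b, so ∇g=0 decouples.
∂g/∂a = 45(a - 3)(a - 1)(a + 1)(a + 3) = 0 at a ∈ {-3, -1, 1, 3}; ∂g/∂b = -4(b - 2) = 0 at b ∈ {2}.
The Hessian is diagonal: diag(g_aa, g_bb). Second derivatives: g_aa(-3)=-2160, g_aa(-1)=720, g_aa(1)=-720, g_aa(3)=2160; g_bb(2)=-4.
Local maxima occur where both diagonal entries negative: (-3, 2), (1, 2). Count: 2.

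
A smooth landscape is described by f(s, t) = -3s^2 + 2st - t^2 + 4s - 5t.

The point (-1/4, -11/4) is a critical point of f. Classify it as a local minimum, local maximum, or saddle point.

The Hessian of f is constant: H = [[-6, 2], [2, -2]].
det(H) = (-6)·(-2) − 2² = 8.
det(H) > 0 and tr(H) = -8 < 0, so H is negative definite and the point is a local maximum.

local maximum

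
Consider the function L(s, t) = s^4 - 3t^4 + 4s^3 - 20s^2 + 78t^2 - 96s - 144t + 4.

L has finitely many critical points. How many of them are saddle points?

L separates as a function of s plus a function of t, so ∇L=0 decouples.
∂L/∂s = 4(s - 3)(s + 2)(s + 4) = 0 at s ∈ {-4, -2, 3}; ∂L/∂t = -12(t - 3)(t - 1)(t + 4) = 0 at t ∈ {-4, 1, 3}.
The Hessian is diagonal: diag(L_ss, L_tt). Second derivatives: L_ss(-4)=56, L_ss(-2)=-40, L_ss(3)=140; L_tt(-4)=-420, L_tt(1)=120, L_tt(3)=-168.
Saddle points occur where the two diagonal entries have opposite signs: (-4, -4), (-4, 3), (-2, 1), (3, -4), (3, 3). Count: 5.

5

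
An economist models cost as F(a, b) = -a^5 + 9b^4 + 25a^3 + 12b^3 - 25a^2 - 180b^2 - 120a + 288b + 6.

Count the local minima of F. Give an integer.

4

F separates as a function of a plus a function of b, so ∇F=0 decouples.
∂F/∂a = -5(a - 3)(a - 2)(a + 1)(a + 4) = 0 at a ∈ {-4, -1, 2, 3}; ∂F/∂b = 36(b - 2)(b - 1)(b + 4) = 0 at b ∈ {-4, 1, 2}.
The Hessian is diagonal: diag(F_aa, F_bb). Second derivatives: F_aa(-4)=630, F_aa(-1)=-180, F_aa(2)=90, F_aa(3)=-140; F_bb(-4)=1080, F_bb(1)=-180, F_bb(2)=216.
Local minima occur where both diagonal entries positive: (-4, -4), (-4, 2), (2, -4), (2, 2). Count: 4.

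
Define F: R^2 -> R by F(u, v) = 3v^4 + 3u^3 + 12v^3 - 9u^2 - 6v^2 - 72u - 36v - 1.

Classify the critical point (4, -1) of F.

The mixed partial ∂²F/∂u∂v is 0, so the Hessian at any point is diag(F_uu, F_vv) = diag(18(u - 1), 12(3v^2 + 6v - 1)).
At (4, -1): H = diag(54, -48).
The eigenvalues have opposite signs, so H is indefinite: a saddle point.

saddle point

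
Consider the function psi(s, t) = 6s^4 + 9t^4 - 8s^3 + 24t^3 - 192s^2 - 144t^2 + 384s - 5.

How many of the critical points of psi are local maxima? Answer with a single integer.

psi separates as a function of s plus a function of t, so ∇psi=0 decouples.
∂psi/∂s = 24(s - 4)(s - 1)(s + 4) = 0 at s ∈ {-4, 1, 4}; ∂psi/∂t = 36t(t - 2)(t + 4) = 0 at t ∈ {-4, 0, 2}.
The Hessian is diagonal: diag(psi_ss, psi_tt). Second derivatives: psi_ss(-4)=960, psi_ss(1)=-360, psi_ss(4)=576; psi_tt(-4)=864, psi_tt(0)=-288, psi_tt(2)=432.
Local maxima occur where both diagonal entries negative: (1, 0). Count: 1.

1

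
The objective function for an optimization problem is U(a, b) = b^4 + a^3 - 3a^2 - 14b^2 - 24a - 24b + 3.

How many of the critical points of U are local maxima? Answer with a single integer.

U separates as a function of a plus a function of b, so ∇U=0 decouples.
∂U/∂a = 3(a - 4)(a + 2) = 0 at a ∈ {-2, 4}; ∂U/∂b = 4(b - 3)(b + 1)(b + 2) = 0 at b ∈ {-2, -1, 3}.
The Hessian is diagonal: diag(U_aa, U_bb). Second derivatives: U_aa(-2)=-18, U_aa(4)=18; U_bb(-2)=20, U_bb(-1)=-16, U_bb(3)=80.
Local maxima occur where both diagonal entries negative: (-2, -1). Count: 1.

1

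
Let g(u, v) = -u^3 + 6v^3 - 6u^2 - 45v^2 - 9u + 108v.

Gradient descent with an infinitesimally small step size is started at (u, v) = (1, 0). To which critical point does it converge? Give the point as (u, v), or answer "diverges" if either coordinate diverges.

diverges

g is separable, so gradient descent decouples: u follows -∂g/∂u, v follows -∂g/∂v.
∂g/∂u = -3(u + 1)(u + 3); at u=1 this is -24, so u increases.
∂g/∂v = 18(v - 3)(v - 2); at v=0 this is 108, so v decreases.
The u-coordinate has no critical point in that direction and runs off to infinity.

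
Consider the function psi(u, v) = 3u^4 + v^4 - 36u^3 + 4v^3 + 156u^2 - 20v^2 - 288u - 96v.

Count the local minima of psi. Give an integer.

4

psi separates as a function of u plus a function of v, so ∇psi=0 decouples.
∂psi/∂u = 12(u - 4)(u - 3)(u - 2) = 0 at u ∈ {2, 3, 4}; ∂psi/∂v = 4(v - 3)(v + 2)(v + 4) = 0 at v ∈ {-4, -2, 3}.
The Hessian is diagonal: diag(psi_uu, psi_vv). Second derivatives: psi_uu(2)=24, psi_uu(3)=-12, psi_uu(4)=24; psi_vv(-4)=56, psi_vv(-2)=-40, psi_vv(3)=140.
Local minima occur where both diagonal entries positive: (2, -4), (2, 3), (4, -4), (4, 3). Count: 4.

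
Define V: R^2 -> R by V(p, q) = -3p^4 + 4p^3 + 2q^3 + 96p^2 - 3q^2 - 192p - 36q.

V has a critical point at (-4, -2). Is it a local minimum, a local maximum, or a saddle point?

The mixed partial ∂²V/∂p∂q is 0, so the Hessian at any point is diag(V_pp, V_qq) = diag(12(-3p^2 + 2p + 16), 6(2q - 1)).
At (-4, -2): H = diag(-480, -30).
Both eigenvalues are negative, so H is negative definite: a local maximum.

local maximum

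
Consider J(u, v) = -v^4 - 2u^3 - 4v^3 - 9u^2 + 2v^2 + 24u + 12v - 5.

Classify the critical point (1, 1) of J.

The mixed partial ∂²J/∂u∂v is 0, so the Hessian at any point is diag(J_uu, J_vv) = diag(-6(2u + 3), 4(-3v^2 - 6v + 1)).
At (1, 1): H = diag(-30, -32).
Both eigenvalues are negative, so H is negative definite: a local maximum.

local maximum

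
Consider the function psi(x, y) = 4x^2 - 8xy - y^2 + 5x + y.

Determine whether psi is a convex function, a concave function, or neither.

psi is quadratic, so its Hessian is the constant matrix H = [[8, -8], [-8, -2]].
det(H) = -80, tr(H) = 6.
det(H) < 0, so H is indefinite: neither convex nor concave.

neither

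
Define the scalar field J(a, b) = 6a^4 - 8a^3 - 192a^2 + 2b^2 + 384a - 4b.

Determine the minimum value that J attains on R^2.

J(a,b) separates as P(a) + Q(b), so its minimum is min P + min Q.
P'(a) = 24(a - 4)(a - 1)(a + 4) vanishes at a ∈ {-4, 1, 4}; Q'(b) = 4b - 4 vanishes at b ∈ {1}.
Local minima of P (where P''>0): P(-4)=-2560, P(4)=-512. Local minima of Q: Q(1)=-2.
So the global minimum of J is P(-4) + Q(1) = -2560 − 2 = -2562, attained at (-4, 1).

-2562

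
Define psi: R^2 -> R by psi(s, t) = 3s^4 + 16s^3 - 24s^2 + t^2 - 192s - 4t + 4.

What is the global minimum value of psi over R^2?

psi(s,t) separates as P(s) + Q(t) + 4, so its minimum is min P + min Q + 4.
P'(s) = 12(s - 2)(s + 2)(s + 4) vanishes at s ∈ {-4, -2, 2}; Q'(t) = 2(t - 2) vanishes at t ∈ {2}.
Local minima of P (where P''>0): P(-4)=128, P(2)=-304. Local minima of Q: Q(2)=-4.
So the global minimum of psi is P(2) + Q(2) + 4 = -304 − 4 + 4 = -304, attained at (2, 2).

-304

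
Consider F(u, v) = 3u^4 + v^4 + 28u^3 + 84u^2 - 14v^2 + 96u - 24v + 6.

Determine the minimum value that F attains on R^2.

F(u,v) separates as P(u) + Q(v) + 6, so its minimum is min P + min Q + 6.
P'(u) = 12(u + 1)(u + 2)(u + 4) vanishes at u ∈ {-4, -2, -1}; Q'(v) = 4(v - 3)(v + 1)(v + 2) vanishes at v ∈ {-2, -1, 3}.
Local minima of P (where P''>0): P(-4)=-64, P(-1)=-37. Local minima of Q: Q(-2)=8, Q(3)=-117.
So the global minimum of F is P(-4) + Q(3) + 6 = -64 − 117 + 6 = -175, attained at (-4, 3).

-175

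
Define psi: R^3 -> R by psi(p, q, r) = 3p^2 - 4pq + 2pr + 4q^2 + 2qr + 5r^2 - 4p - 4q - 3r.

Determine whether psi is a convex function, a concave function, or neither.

convex

psi is quadratic, so its Hessian is the constant matrix H = [[6, -4, 2], [-4, 8, 2], [2, 2, 10]].
Leading principal minors: 6, 32, 232.
All positive ⇒ H ≻ 0 ⇒ convex.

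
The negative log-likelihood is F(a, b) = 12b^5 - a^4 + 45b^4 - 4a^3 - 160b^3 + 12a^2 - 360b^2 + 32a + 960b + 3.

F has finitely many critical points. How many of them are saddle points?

F separates as a function of a plus a function of b, so ∇F=0 decouples.
∂F/∂a = -4(a - 2)(a + 1)(a + 4) = 0 at a ∈ {-4, -1, 2}; ∂F/∂b = 60(b - 2)(b - 1)(b + 2)(b + 4) = 0 at b ∈ {-4, -2, 1, 2}.
The Hessian is diagonal: diag(F_aa, F_bb). Second derivatives: F_aa(-4)=-72, F_aa(-1)=36, F_aa(2)=-72; F_bb(-4)=-3600, F_bb(-2)=1440, F_bb(1)=-900, F_bb(2)=1440.
Saddle points occur where the two diagonal entries have opposite signs: (-4, -2), (-4, 2), (-1, -4), (-1, 1), (2, -2), (2, 2). Count: 6.

6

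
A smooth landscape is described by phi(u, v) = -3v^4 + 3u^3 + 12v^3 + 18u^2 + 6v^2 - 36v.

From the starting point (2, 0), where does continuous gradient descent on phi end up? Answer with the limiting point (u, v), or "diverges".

phi is separable, so gradient descent decouples: u follows -∂phi/∂u, v follows -∂phi/∂v.
∂phi/∂u = 9u(u + 4); at u=2 this is 108, so u decreases.
∂phi/∂v = -12(v - 3)(v - 1)(v + 1); at v=0 this is -36, so v increases.
u converges to its nearest critical value 0 (a local min of the u-part); v converges to 1. The iterate converges to (0, 1).

(0, 1)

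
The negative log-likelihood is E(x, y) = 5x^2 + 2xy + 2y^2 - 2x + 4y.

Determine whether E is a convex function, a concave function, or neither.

E is quadratic, so its Hessian is the constant matrix H = [[10, 2], [2, 4]].
det(H) = 36, tr(H) = 14.
det(H) > 0 and tr(H) > 0, so H is positive definite everywhere: convex.

convex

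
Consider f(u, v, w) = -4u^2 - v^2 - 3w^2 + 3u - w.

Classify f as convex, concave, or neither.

f is quadratic, so its Hessian is the constant matrix H = [[-8, 0, 0], [0, -2, 0], [0, 0, -6]].
Leading principal minors: -8, 16, -96.
Signs alternate −, +, − ⇒ H ≺ 0 ⇒ concave.

concave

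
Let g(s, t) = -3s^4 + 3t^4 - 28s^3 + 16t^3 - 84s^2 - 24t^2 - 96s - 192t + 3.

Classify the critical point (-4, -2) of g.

The mixed partial ∂²g/∂s∂t is 0, so the Hessian at any point is diag(g_ss, g_tt) = diag(-12(3s^2 + 14s + 14), 12(3t^2 + 8t - 4)).
At (-4, -2): H = diag(-72, -96).
Both eigenvalues are negative, so H is negative definite: a local maximum.

local maximum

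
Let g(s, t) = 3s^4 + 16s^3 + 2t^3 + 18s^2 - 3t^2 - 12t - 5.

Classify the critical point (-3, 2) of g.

The mixed partial ∂²g/∂s∂t is 0, so the Hessian at any point is diag(g_ss, g_tt) = diag(12(3s^2 + 8s + 3), 6(2t - 1)).
At (-3, 2): H = diag(72, 18).
Both eigenvalues are positive, so H is positive definite: a local minimum.

local minimum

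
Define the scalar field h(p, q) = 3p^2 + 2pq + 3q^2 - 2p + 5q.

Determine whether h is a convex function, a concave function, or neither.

h is quadratic, so its Hessian is the constant matrix H = [[6, 2], [2, 6]].
det(H) = 32, tr(H) = 12.
det(H) > 0 and tr(H) > 0, so H is positive definite everywhere: convex.

convex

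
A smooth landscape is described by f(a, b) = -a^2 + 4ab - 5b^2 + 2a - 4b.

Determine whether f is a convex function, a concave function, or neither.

f is quadratic, so its Hessian is the constant matrix H = [[-2, 4], [4, -10]].
det(H) = 4, tr(H) = -12.
det(H) > 0 and tr(H) < 0, so H is negative definite everywhere: concave.

concave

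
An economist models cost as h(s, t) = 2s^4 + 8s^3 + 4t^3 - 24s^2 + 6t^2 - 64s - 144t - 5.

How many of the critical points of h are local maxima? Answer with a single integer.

1

h separates as a function of s plus a function of t, so ∇h=0 decouples.
∂h/∂s = 8(s - 2)(s + 1)(s + 4) = 0 at s ∈ {-4, -1, 2}; ∂h/∂t = 12(t - 3)(t + 4) = 0 at t ∈ {-4, 3}.
The Hessian is diagonal: diag(h_ss, h_tt). Second derivatives: h_ss(-4)=144, h_ss(-1)=-72, h_ss(2)=144; h_tt(-4)=-84, h_tt(3)=84.
Local maxima occur where both diagonal entries negative: (-1, -4). Count: 1.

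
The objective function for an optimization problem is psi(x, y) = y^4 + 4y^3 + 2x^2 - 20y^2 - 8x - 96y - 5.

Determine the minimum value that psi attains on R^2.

-292

psi(x,y) separates as P(x) + Q(y) − 5, so its minimum is min P + min Q − 5.
P'(x) = 4x - 8 vanishes at x ∈ {2}; Q'(y) = 4(y - 3)(y + 2)(y + 4) vanishes at y ∈ {-4, -2, 3}.
Local minima of P (where P''>0): P(2)=-8. Local minima of Q: Q(-4)=64, Q(3)=-279.
So the global minimum of psi is P(2) + Q(3) − 5 = -8 − 279 − 5 = -292, attained at (2, 3).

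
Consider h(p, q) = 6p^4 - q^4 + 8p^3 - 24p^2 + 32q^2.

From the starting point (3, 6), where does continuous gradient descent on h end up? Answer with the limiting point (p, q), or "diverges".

h is separable, so gradient descent decouples: p follows -∂h/∂p, q follows -∂h/∂q.
∂h/∂p = 24p(p - 1)(p + 2); at p=3 this is 720, so p decreases.
∂h/∂q = -4q(q - 4)(q + 4); at q=6 this is -480, so q increases.
The q-coordinate has no critical point in that direction and runs off to infinity.

diverges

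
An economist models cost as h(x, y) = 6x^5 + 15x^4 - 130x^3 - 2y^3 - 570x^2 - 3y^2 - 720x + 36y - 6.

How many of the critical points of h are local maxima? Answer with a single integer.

h separates as a function of x plus a function of y, so ∇h=0 decouples.
∂h/∂x = 30(x - 4)(x + 1)(x + 2)(x + 3) = 0 at x ∈ {-3, -2, -1, 4}; ∂h/∂y = -6(y - 2)(y + 3) = 0 at y ∈ {-3, 2}.
The Hessian is diagonal: diag(h_xx, h_yy). Second derivatives: h_xx(-3)=-420, h_xx(-2)=180, h_xx(-1)=-300, h_xx(4)=6300; h_yy(-3)=30, h_yy(2)=-30.
Local maxima occur where both diagonal entries negative: (-3, 2), (-1, 2). Count: 2.

2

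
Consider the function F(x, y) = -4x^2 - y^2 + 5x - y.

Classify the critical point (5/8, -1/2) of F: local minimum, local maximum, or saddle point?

local maximum

The Hessian of F is constant: H = [[-8, 0], [0, -2]].
det(H) = (-8)·(-2) − 0² = 16.
det(H) > 0 and tr(H) = -10 < 0, so H is negative definite and the point is a local maximum.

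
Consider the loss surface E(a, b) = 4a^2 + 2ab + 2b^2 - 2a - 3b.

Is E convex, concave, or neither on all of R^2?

convex

E is quadratic, so its Hessian is the constant matrix H = [[8, 2], [2, 4]].
det(H) = 28, tr(H) = 12.
det(H) > 0 and tr(H) > 0, so H is positive definite everywhere: convex.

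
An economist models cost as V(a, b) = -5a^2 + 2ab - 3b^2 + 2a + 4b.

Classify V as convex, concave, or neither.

V is quadratic, so its Hessian is the constant matrix H = [[-10, 2], [2, -6]].
det(H) = 56, tr(H) = -16.
det(H) > 0 and tr(H) < 0, so H is negative definite everywhere: concave.

concave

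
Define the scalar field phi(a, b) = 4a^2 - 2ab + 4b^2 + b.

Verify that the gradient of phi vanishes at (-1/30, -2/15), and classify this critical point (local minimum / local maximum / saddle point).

local minimum

∇phi = (8a - 2b, -2a + 8b + 1); substituting (-1/30, -2/15) gives ∇phi = (0, 0), so (-1/30, -2/15) is indeed a critical point.
The Hessian of phi is constant: H = [[8, -2], [-2, 8]].
det(H) = 8·8 − (-2)² = 60.
det(H) > 0 and tr(H) = 16 > 0, so H is positive definite and the point is a local minimum.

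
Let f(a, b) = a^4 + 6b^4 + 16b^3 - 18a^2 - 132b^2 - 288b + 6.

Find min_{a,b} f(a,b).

f(a,b) separates as P(a) + Q(b) + 6, so its minimum is min P + min Q + 6.
P'(a) = 4a(a - 3)(a + 3) vanishes at a ∈ {-3, 0, 3}; Q'(b) = 24(b - 3)(b + 1)(b + 4) vanishes at b ∈ {-4, -1, 3}.
Local minima of P (where P''>0): P(-3)=-81, P(3)=-81. Local minima of Q: Q(-4)=-448, Q(3)=-1134.
So the global minimum of f is P(-3) + Q(3) + 6 = -81 − 1134 + 6 = -1209, attained at (-3, 3).

-1209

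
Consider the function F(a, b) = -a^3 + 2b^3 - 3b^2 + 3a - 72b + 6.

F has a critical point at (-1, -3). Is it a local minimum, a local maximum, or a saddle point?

saddle point

The mixed partial ∂²F/∂a∂b is 0, so the Hessian at any point is diag(F_aa, F_bb) = diag(-6a, 6(2b - 1)).
At (-1, -3): H = diag(6, -42).
The eigenvalues have opposite signs, so H is indefinite: a saddle point.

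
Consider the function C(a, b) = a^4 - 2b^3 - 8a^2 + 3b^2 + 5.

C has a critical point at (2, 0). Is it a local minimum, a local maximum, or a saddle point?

The mixed partial ∂²C/∂a∂b is 0, so the Hessian at any point is diag(C_aa, C_bb) = diag(4(3a^2 - 4), 6(-2b + 1)).
At (2, 0): H = diag(32, 6).
Both eigenvalues are positive, so H is positive definite: a local minimum.

local minimum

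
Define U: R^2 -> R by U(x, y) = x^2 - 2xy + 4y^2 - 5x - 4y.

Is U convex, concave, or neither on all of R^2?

U is quadratic, so its Hessian is the constant matrix H = [[2, -2], [-2, 8]].
det(H) = 12, tr(H) = 10.
det(H) > 0 and tr(H) > 0, so H is positive definite everywhere: convex.

convex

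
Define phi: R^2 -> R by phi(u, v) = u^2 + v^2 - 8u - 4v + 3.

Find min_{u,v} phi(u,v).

-17

phi(u,v) separates as P(u) + Q(v) + 3, so its minimum is min P + min Q + 3.
P'(u) = 2u - 8 vanishes at u ∈ {4}; Q'(v) = 2v - 4 vanishes at v ∈ {2}.
Local minima of P (where P''>0): P(4)=-16. Local minima of Q: Q(2)=-4.
So the global minimum of phi is P(4) + Q(2) + 3 = -16 − 4 + 3 = -17, attained at (4, 2).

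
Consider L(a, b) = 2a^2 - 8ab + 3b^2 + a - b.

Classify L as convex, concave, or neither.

L is quadratic, so its Hessian is the constant matrix H = [[4, -8], [-8, 6]].
det(H) = -40, tr(H) = 10.
det(H) < 0, so H is indefinite: neither convex nor concave.

neither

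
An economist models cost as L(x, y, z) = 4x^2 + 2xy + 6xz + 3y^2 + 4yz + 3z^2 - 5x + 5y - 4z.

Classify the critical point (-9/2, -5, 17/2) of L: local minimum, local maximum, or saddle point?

The Hessian is constant: H = [[8, 2, 6], [2, 6, 4], [6, 4, 6]].
Leading principal minors: Δ₁ = 8, Δ₂ = 44, Δ₃ = 16.
All leading minors are positive, so H is positive definite: a local minimum.

local minimum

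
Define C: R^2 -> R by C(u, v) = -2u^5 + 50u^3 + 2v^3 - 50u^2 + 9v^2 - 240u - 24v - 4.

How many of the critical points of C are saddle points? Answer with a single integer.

C separates as a function of u plus a function of v, so ∇C=0 decouples.
∂C/∂u = -10(u - 3)(u - 2)(u + 1)(u + 4) = 0 at u ∈ {-4, -1, 2, 3}; ∂C/∂v = 6(v - 1)(v + 4) = 0 at v ∈ {-4, 1}.
The Hessian is diagonal: diag(C_uu, C_vv). Second derivatives: C_uu(-4)=1260, C_uu(-1)=-360, C_uu(2)=180, C_uu(3)=-280; C_vv(-4)=-30, C_vv(1)=30.
Saddle points occur where the two diagonal entries have opposite signs: (-4, -4), (-1, 1), (2, -4), (3, 1). Count: 4.

4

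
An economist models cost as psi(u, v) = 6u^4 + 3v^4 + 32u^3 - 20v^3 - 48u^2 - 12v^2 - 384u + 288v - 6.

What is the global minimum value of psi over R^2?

-1030

psi(u,v) separates as P(u) + Q(v) − 6, so its minimum is min P + min Q − 6.
P'(u) = 24(u - 2)(u + 2)(u + 4) vanishes at u ∈ {-4, -2, 2}; Q'(v) = 12(v - 4)(v - 3)(v + 2) vanishes at v ∈ {-2, 3, 4}.
Local minima of P (where P''>0): P(-4)=256, P(2)=-608. Local minima of Q: Q(-2)=-416, Q(4)=448.
So the global minimum of psi is P(2) + Q(-2) − 6 = -608 − 416 − 6 = -1030, attained at (2, -2).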